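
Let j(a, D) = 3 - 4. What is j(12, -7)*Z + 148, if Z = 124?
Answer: 24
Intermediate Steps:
j(a, D) = -1
j(12, -7)*Z + 148 = -1*124 + 148 = -124 + 148 = 24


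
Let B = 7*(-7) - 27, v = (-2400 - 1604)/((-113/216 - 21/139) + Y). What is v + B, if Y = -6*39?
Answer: -415269188/7045859 ≈ -58.938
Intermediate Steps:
Y = -234
v = 120216096/7045859 (v = (-2400 - 1604)/((-113/216 - 21/139) - 234) = -4004/((-113*1/216 - 21*1/139) - 234) = -4004/((-113/216 - 21/139) - 234) = -4004/(-20243/30024 - 234) = -4004/(-7045859/30024) = -4004*(-30024/7045859) = 120216096/7045859 ≈ 17.062)
B = -76 (B = -49 - 27 = -76)
v + B = 120216096/7045859 - 76 = -415269188/7045859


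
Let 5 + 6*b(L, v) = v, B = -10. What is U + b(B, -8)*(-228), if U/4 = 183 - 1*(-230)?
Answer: 2146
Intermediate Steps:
U = 1652 (U = 4*(183 - 1*(-230)) = 4*(183 + 230) = 4*413 = 1652)
b(L, v) = -⅚ + v/6
U + b(B, -8)*(-228) = 1652 + (-⅚ + (⅙)*(-8))*(-228) = 1652 + (-⅚ - 4/3)*(-228) = 1652 - 13/6*(-228) = 1652 + 494 = 2146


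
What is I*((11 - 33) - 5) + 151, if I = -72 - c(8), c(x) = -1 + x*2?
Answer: 2500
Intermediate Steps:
c(x) = -1 + 2*x
I = -87 (I = -72 - (-1 + 2*8) = -72 - (-1 + 16) = -72 - 1*15 = -72 - 15 = -87)
I*((11 - 33) - 5) + 151 = -87*((11 - 33) - 5) + 151 = -87*(-22 - 5) + 151 = -87*(-27) + 151 = 2349 + 151 = 2500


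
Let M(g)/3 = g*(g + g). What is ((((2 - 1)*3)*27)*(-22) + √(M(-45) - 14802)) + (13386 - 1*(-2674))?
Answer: 14278 + 2*I*√663 ≈ 14278.0 + 51.498*I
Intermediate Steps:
M(g) = 6*g² (M(g) = 3*(g*(g + g)) = 3*(g*(2*g)) = 3*(2*g²) = 6*g²)
((((2 - 1)*3)*27)*(-22) + √(M(-45) - 14802)) + (13386 - 1*(-2674)) = ((((2 - 1)*3)*27)*(-22) + √(6*(-45)² - 14802)) + (13386 - 1*(-2674)) = (((1*3)*27)*(-22) + √(6*2025 - 14802)) + (13386 + 2674) = ((3*27)*(-22) + √(12150 - 14802)) + 16060 = (81*(-22) + √(-2652)) + 16060 = (-1782 + 2*I*√663) + 16060 = 14278 + 2*I*√663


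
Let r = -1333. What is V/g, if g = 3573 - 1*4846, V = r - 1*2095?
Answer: 3428/1273 ≈ 2.6929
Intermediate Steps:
V = -3428 (V = -1333 - 1*2095 = -1333 - 2095 = -3428)
g = -1273 (g = 3573 - 4846 = -1273)
V/g = -3428/(-1273) = -3428*(-1/1273) = 3428/1273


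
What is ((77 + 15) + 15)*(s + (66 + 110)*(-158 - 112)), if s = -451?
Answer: -5132897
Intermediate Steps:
((77 + 15) + 15)*(s + (66 + 110)*(-158 - 112)) = ((77 + 15) + 15)*(-451 + (66 + 110)*(-158 - 112)) = (92 + 15)*(-451 + 176*(-270)) = 107*(-451 - 47520) = 107*(-47971) = -5132897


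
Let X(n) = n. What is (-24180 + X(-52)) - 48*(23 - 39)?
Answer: -23464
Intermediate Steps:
(-24180 + X(-52)) - 48*(23 - 39) = (-24180 - 52) - 48*(23 - 39) = -24232 - 48*(-16) = -24232 + 768 = -23464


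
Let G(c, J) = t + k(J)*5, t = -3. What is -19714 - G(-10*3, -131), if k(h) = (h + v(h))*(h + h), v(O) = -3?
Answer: -195251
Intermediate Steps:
k(h) = 2*h*(-3 + h) (k(h) = (h - 3)*(h + h) = (-3 + h)*(2*h) = 2*h*(-3 + h))
G(c, J) = -3 + 10*J*(-3 + J) (G(c, J) = -3 + (2*J*(-3 + J))*5 = -3 + 10*J*(-3 + J))
-19714 - G(-10*3, -131) = -19714 - (-3 + 10*(-131)*(-3 - 131)) = -19714 - (-3 + 10*(-131)*(-134)) = -19714 - (-3 + 175540) = -19714 - 1*175537 = -19714 - 175537 = -195251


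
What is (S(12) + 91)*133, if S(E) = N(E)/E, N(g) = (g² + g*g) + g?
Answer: 15428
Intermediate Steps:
N(g) = g + 2*g² (N(g) = (g² + g²) + g = 2*g² + g = g + 2*g²)
S(E) = 1 + 2*E (S(E) = (E*(1 + 2*E))/E = 1 + 2*E)
(S(12) + 91)*133 = ((1 + 2*12) + 91)*133 = ((1 + 24) + 91)*133 = (25 + 91)*133 = 116*133 = 15428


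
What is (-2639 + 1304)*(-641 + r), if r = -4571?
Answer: 6958020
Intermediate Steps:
(-2639 + 1304)*(-641 + r) = (-2639 + 1304)*(-641 - 4571) = -1335*(-5212) = 6958020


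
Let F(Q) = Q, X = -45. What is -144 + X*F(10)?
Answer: -594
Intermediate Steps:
-144 + X*F(10) = -144 - 45*10 = -144 - 450 = -594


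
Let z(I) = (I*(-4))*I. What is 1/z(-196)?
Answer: -1/153664 ≈ -6.5077e-6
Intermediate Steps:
z(I) = -4*I² (z(I) = (-4*I)*I = -4*I²)
1/z(-196) = 1/(-4*(-196)²) = 1/(-4*38416) = 1/(-153664) = -1/153664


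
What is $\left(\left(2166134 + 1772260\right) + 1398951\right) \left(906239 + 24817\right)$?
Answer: $4969367086320$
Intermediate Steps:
$\left(\left(2166134 + 1772260\right) + 1398951\right) \left(906239 + 24817\right) = \left(3938394 + 1398951\right) 931056 = 5337345 \cdot 931056 = 4969367086320$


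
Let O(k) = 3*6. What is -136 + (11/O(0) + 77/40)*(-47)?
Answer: -91871/360 ≈ -255.20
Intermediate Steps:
O(k) = 18
-136 + (11/O(0) + 77/40)*(-47) = -136 + (11/18 + 77/40)*(-47) = -136 + (913/360)*(-47) = -136 - 42911/360 = -91871/360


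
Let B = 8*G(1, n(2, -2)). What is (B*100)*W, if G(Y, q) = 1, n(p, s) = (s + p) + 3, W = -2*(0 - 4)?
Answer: 6400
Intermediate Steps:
W = 8 (W = -2*(-4) = 8)
n(p, s) = 3 + p + s (n(p, s) = (p + s) + 3 = 3 + p + s)
B = 8 (B = 8*1 = 8)
(B*100)*W = (8*100)*8 = 800*8 = 6400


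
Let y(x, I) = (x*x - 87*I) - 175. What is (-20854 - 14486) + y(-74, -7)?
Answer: -29430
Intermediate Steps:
y(x, I) = -175 + x**2 - 87*I (y(x, I) = (x**2 - 87*I) - 175 = -175 + x**2 - 87*I)
(-20854 - 14486) + y(-74, -7) = (-20854 - 14486) + (-175 + (-74)**2 - 87*(-7)) = -35340 + (-175 + 5476 + 609) = -35340 + 5910 = -29430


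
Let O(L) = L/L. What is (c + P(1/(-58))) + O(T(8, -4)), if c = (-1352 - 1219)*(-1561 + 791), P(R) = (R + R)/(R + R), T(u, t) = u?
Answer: 1979672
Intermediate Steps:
P(R) = 1 (P(R) = (2*R)/((2*R)) = (2*R)*(1/(2*R)) = 1)
O(L) = 1
c = 1979670 (c = -2571*(-770) = 1979670)
(c + P(1/(-58))) + O(T(8, -4)) = (1979670 + 1) + 1 = 1979671 + 1 = 1979672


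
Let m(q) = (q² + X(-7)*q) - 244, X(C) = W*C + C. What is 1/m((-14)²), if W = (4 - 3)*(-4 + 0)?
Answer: 1/42288 ≈ 2.3647e-5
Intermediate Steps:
W = -4 (W = 1*(-4) = -4)
X(C) = -3*C (X(C) = -4*C + C = -3*C)
m(q) = -244 + q² + 21*q (m(q) = (q² + (-3*(-7))*q) - 244 = (q² + 21*q) - 244 = -244 + q² + 21*q)
1/m((-14)²) = 1/(-244 + ((-14)²)² + 21*(-14)²) = 1/(-244 + 196² + 21*196) = 1/(-244 + 38416 + 4116) = 1/42288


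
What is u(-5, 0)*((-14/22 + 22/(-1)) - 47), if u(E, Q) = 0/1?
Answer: 0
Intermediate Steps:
u(E, Q) = 0 (u(E, Q) = 0*1 = 0)
u(-5, 0)*((-14/22 + 22/(-1)) - 47) = 0*((-14/22 + 22/(-1)) - 47) = 0*((-14*1/22 + 22*(-1)) - 47) = 0*((-7/11 - 22) - 47) = 0*(-249/11 - 47) = 0*(-766/11) = 0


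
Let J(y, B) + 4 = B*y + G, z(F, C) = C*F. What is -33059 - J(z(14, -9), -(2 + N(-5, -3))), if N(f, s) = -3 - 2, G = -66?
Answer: -32611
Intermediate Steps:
N(f, s) = -5
J(y, B) = -70 + B*y (J(y, B) = -4 + (B*y - 66) = -4 + (-66 + B*y) = -70 + B*y)
-33059 - J(z(14, -9), -(2 + N(-5, -3))) = -33059 - (-70 + (-(2 - 5))*(-9*14)) = -33059 - (-70 - 1*(-3)*(-126)) = -33059 - (-70 + 3*(-126)) = -33059 - (-70 - 378) = -33059 - 1*(-448) = -33059 + 448 = -32611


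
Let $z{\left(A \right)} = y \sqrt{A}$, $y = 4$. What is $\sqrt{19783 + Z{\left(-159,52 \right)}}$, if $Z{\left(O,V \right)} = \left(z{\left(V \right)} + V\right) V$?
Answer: $\sqrt{22487 + 416 \sqrt{13}} \approx 154.88$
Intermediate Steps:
$z{\left(A \right)} = 4 \sqrt{A}$
$Z{\left(O,V \right)} = V \left(V + 4 \sqrt{V}\right)$ ($Z{\left(O,V \right)} = \left(4 \sqrt{V} + V\right) V = \left(V + 4 \sqrt{V}\right) V = V \left(V + 4 \sqrt{V}\right)$)
$\sqrt{19783 + Z{\left(-159,52 \right)}} = \sqrt{19783 + 52 \left(52 + 4 \sqrt{52}\right)} = \sqrt{19783 + 52 \left(52 + 4 \cdot 2 \sqrt{13}\right)} = \sqrt{19783 + 52 \left(52 + 8 \sqrt{13}\right)} = \sqrt{19783 + \left(2704 + 416 \sqrt{13}\right)} = \sqrt{22487 + 416 \sqrt{13}}$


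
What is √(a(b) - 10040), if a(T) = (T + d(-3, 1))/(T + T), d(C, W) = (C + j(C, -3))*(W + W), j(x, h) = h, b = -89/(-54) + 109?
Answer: 3*I*√6371881966/2390 ≈ 100.2*I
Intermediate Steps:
b = 5975/54 (b = -89*(-1/54) + 109 = 89/54 + 109 = 5975/54 ≈ 110.65)
d(C, W) = 2*W*(-3 + C) (d(C, W) = (C - 3)*(W + W) = (-3 + C)*(2*W) = 2*W*(-3 + C))
a(T) = (-12 + T)/(2*T) (a(T) = (T + 2*1*(-3 - 3))/(T + T) = (T + 2*1*(-6))/((2*T)) = (T - 12)*(1/(2*T)) = (-12 + T)*(1/(2*T)) = (-12 + T)/(2*T))
√(a(b) - 10040) = √((-12 + 5975/54)/(2*(5975/54)) - 10040) = √((½)*(54/5975)*(5327/54) - 10040) = √(5327/11950 - 10040) = √(-119972673/11950) = 3*I*√6371881966/2390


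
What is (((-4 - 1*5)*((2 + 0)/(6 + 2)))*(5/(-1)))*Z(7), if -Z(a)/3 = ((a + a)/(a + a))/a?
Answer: -135/28 ≈ -4.8214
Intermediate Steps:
Z(a) = -3/a (Z(a) = -3*(a + a)/(a + a)/a = -3*(2*a)/((2*a))/a = -3*(2*a)*(1/(2*a))/a = -3/a)
(((-4 - 1*5)*((2 + 0)/(6 + 2)))*(5/(-1)))*Z(7) = (((-4 - 1*5)*((2 + 0)/(6 + 2)))*(5/(-1)))*(-3/7) = (((-4 - 5)*(2/8))*(5*(-1)))*(-3*⅐) = (-18/8*(-5))*(-3/7) = (-9*¼*(-5))*(-3/7) = -9/4*(-5)*(-3/7) = (45/4)*(-3/7) = -135/28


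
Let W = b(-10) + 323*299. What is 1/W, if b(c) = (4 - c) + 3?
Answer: 1/96594 ≈ 1.0353e-5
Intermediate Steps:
b(c) = 7 - c
W = 96594 (W = (7 - 1*(-10)) + 323*299 = (7 + 10) + 96577 = 17 + 96577 = 96594)
1/W = 1/96594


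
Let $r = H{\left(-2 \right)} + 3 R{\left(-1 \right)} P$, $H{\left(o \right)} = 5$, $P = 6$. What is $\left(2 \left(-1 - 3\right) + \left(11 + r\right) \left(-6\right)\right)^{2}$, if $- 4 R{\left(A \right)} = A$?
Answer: $17161$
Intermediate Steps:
$R{\left(A \right)} = - \frac{A}{4}$
$r = \frac{19}{2}$ ($r = 5 + 3 \left(\left(- \frac{1}{4}\right) \left(-1\right)\right) 6 = 5 + 3 \cdot \frac{1}{4} \cdot 6 = 5 + \frac{3}{4} \cdot 6 = 5 + \frac{9}{2} = \frac{19}{2} \approx 9.5$)
$\left(2 \left(-1 - 3\right) + \left(11 + r\right) \left(-6\right)\right)^{2} = \left(2 \left(-1 - 3\right) + \left(11 + \frac{19}{2}\right) \left(-6\right)\right)^{2} = \left(2 \left(-4\right) + \frac{41}{2} \left(-6\right)\right)^{2} = \left(-8 - 123\right)^{2} = \left(-131\right)^{2} = 17161$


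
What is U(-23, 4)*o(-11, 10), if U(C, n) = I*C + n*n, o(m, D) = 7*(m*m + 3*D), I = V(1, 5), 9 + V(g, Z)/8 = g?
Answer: 1572816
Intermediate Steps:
V(g, Z) = -72 + 8*g
I = -64 (I = -72 + 8*1 = -72 + 8 = -64)
o(m, D) = 7*m**2 + 21*D (o(m, D) = 7*(m**2 + 3*D) = 7*m**2 + 21*D)
U(C, n) = n**2 - 64*C (U(C, n) = -64*C + n*n = -64*C + n**2 = n**2 - 64*C)
U(-23, 4)*o(-11, 10) = (4**2 - 64*(-23))*(7*(-11)**2 + 21*10) = (16 + 1472)*(7*121 + 210) = 1488*(847 + 210) = 1488*1057 = 1572816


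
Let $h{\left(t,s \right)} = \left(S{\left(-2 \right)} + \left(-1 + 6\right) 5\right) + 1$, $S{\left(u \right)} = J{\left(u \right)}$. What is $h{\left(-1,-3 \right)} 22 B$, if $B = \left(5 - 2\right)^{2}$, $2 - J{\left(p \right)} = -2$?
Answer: $5940$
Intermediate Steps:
$J{\left(p \right)} = 4$ ($J{\left(p \right)} = 2 - -2 = 2 + 2 = 4$)
$S{\left(u \right)} = 4$
$B = 9$ ($B = 3^{2} = 9$)
$h{\left(t,s \right)} = 30$ ($h{\left(t,s \right)} = \left(4 + \left(-1 + 6\right) 5\right) + 1 = \left(4 + 5 \cdot 5\right) + 1 = \left(4 + 25\right) + 1 = 29 + 1 = 30$)
$h{\left(-1,-3 \right)} 22 B = 30 \cdot 22 \cdot 9 = 660 \cdot 9 = 5940$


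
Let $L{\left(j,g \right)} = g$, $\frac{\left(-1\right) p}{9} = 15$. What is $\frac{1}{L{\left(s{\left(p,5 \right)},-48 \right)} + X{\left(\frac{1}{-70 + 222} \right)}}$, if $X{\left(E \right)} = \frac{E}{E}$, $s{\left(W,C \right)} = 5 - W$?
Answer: $- \frac{1}{47} \approx -0.021277$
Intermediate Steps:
$p = -135$ ($p = \left(-9\right) 15 = -135$)
$X{\left(E \right)} = 1$
$\frac{1}{L{\left(s{\left(p,5 \right)},-48 \right)} + X{\left(\frac{1}{-70 + 222} \right)}} = \frac{1}{-48 + 1} = \frac{1}{-47} = - \frac{1}{47}$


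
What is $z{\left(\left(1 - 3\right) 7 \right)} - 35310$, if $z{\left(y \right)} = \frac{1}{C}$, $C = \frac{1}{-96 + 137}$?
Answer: $-35269$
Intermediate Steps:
$C = \frac{1}{41} \approx 0.02439$
$z{\left(y \right)} = 41$ ($z{\left(y \right)} = \frac{1}{\frac{1}{41}} = 41$)
$z{\left(\left(1 - 3\right) 7 \right)} - 35310 = 41 - 35310 = -35269$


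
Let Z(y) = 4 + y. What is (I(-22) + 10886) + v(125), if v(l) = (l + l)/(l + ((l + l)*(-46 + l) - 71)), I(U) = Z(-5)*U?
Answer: 108011141/9902 ≈ 10908.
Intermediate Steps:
I(U) = -U (I(U) = (4 - 5)*U = -U)
v(l) = 2*l/(-71 + l + 2*l*(-46 + l)) (v(l) = (2*l)/(l + ((2*l)*(-46 + l) - 71)) = (2*l)/(l + (2*l*(-46 + l) - 71)) = (2*l)/(l + (-71 + 2*l*(-46 + l))) = (2*l)/(-71 + l + 2*l*(-46 + l)) = 2*l/(-71 + l + 2*l*(-46 + l)))
(I(-22) + 10886) + v(125) = (-1*(-22) + 10886) + 2*125/(-71 - 91*125 + 2*125²) = (22 + 10886) + 2*125/(-71 - 11375 + 2*15625) = 10908 + 2*125/(-71 - 11375 + 31250) = 10908 + 2*125/19804 = 10908 + 2*125*(1/19804) = 10908 + 125/9902 = 108011141/9902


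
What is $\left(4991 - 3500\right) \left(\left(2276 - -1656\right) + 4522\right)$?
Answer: $12604914$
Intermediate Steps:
$\left(4991 - 3500\right) \left(\left(2276 - -1656\right) + 4522\right) = 1491 \left(\left(2276 + 1656\right) + 4522\right) = 1491 \left(3932 + 4522\right) = 1491 \cdot 8454 = 12604914$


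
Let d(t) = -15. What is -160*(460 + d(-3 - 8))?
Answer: -71200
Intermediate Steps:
-160*(460 + d(-3 - 8)) = -160*(460 - 15) = -160*445 = -71200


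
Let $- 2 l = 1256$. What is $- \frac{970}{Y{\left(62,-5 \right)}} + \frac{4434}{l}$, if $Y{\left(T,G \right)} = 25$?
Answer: $- \frac{72001}{1570} \approx -45.861$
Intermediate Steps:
$l = -628$ ($l = \left(- \frac{1}{2}\right) 1256 = -628$)
$- \frac{970}{Y{\left(62,-5 \right)}} + \frac{4434}{l} = - \frac{970}{25} + \frac{4434}{-628} = \left(-970\right) \frac{1}{25} + 4434 \left(- \frac{1}{628}\right) = - \frac{194}{5} - \frac{2217}{314} = - \frac{72001}{1570}$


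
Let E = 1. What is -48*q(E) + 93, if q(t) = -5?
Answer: 333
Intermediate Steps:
-48*q(E) + 93 = -48*(-5) + 93 = 240 + 93 = 333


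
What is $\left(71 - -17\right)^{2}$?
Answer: $7744$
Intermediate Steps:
$\left(71 - -17\right)^{2} = \left(71 + 17\right)^{2} = 88^{2} = 7744$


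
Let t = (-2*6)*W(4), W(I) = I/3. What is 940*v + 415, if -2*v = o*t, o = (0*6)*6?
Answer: 415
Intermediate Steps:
W(I) = I/3 (W(I) = I*(⅓) = I/3)
t = -16 (t = (-2*6)*((⅓)*4) = -12*4/3 = -16)
o = 0 (o = 0*6 = 0)
v = 0 (v = -0*(-16) = -½*0 = 0)
940*v + 415 = 940*0 + 415 = 0 + 415 = 415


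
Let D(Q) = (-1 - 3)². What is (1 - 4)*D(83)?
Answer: -48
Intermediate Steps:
D(Q) = 16 (D(Q) = (-4)² = 16)
(1 - 4)*D(83) = (1 - 4)*16 = -3*16 = -48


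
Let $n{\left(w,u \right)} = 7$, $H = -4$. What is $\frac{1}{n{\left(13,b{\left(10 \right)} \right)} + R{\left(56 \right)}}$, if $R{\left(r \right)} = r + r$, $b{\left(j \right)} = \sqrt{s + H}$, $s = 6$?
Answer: $\frac{1}{119} \approx 0.0084034$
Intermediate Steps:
$b{\left(j \right)} = \sqrt{2}$ ($b{\left(j \right)} = \sqrt{6 - 4} = \sqrt{2}$)
$R{\left(r \right)} = 2 r$
$\frac{1}{n{\left(13,b{\left(10 \right)} \right)} + R{\left(56 \right)}} = \frac{1}{7 + 2 \cdot 56} = \frac{1}{7 + 112} = \frac{1}{119}$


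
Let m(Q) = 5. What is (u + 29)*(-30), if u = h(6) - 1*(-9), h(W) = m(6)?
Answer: -1290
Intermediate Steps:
h(W) = 5
u = 14 (u = 5 - 1*(-9) = 5 + 9 = 14)
(u + 29)*(-30) = (14 + 29)*(-30) = 43*(-30) = -1290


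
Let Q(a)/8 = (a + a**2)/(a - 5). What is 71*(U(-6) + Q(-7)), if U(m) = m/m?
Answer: -1917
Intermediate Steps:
Q(a) = 8*(a + a**2)/(-5 + a) (Q(a) = 8*((a + a**2)/(a - 5)) = 8*((a + a**2)/(-5 + a)) = 8*(a + a**2)/(-5 + a))
U(m) = 1
71*(U(-6) + Q(-7)) = 71*(1 + 8*(-7)*(1 - 7)/(-5 - 7)) = 71*(1 + 8*(-7)*(-6)/(-12)) = 71*(1 + 8*(-7)*(-1/12)*(-6)) = 71*(1 - 28) = 71*(-27) = -1917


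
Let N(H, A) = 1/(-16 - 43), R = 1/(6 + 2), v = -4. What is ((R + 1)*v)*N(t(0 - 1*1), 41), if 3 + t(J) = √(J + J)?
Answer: 9/118 ≈ 0.076271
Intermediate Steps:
R = ⅛ (R = 1/8 = ⅛ ≈ 0.12500)
t(J) = -3 + √2*√J (t(J) = -3 + √(J + J) = -3 + √(2*J) = -3 + √2*√J)
N(H, A) = -1/59 (N(H, A) = 1/(-59) = -1/59)
((R + 1)*v)*N(t(0 - 1*1), 41) = ((⅛ + 1)*(-4))*(-1/59) = ((9/8)*(-4))*(-1/59) = -9/2*(-1/59) = 9/118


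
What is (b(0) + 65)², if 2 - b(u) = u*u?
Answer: 4489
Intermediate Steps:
b(u) = 2 - u² (b(u) = 2 - u*u = 2 - u²)
(b(0) + 65)² = ((2 - 1*0²) + 65)² = ((2 - 1*0) + 65)² = ((2 + 0) + 65)² = (2 + 65)² = 67² = 4489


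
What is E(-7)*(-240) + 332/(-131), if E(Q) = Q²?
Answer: -1540892/131 ≈ -11763.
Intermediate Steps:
E(-7)*(-240) + 332/(-131) = (-7)²*(-240) + 332/(-131) = 49*(-240) + 332*(-1/131) = -11760 - 332/131 = -1540892/131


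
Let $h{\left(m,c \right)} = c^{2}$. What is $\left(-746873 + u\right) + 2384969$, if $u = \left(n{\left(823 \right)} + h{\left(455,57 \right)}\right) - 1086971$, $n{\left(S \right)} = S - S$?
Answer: $554374$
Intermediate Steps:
$n{\left(S \right)} = 0$
$u = -1083722$ ($u = \left(0 + 57^{2}\right) - 1086971 = \left(0 + 3249\right) - 1086971 = 3249 - 1086971 = -1083722$)
$\left(-746873 + u\right) + 2384969 = \left(-746873 - 1083722\right) + 2384969 = -1830595 + 2384969 = 554374$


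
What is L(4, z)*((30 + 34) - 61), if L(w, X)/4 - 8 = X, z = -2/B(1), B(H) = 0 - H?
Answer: 120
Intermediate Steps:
B(H) = -H
z = 2 (z = -2/((-1*1)) = -2/(-1) = -2*(-1) = 2)
L(w, X) = 32 + 4*X
L(4, z)*((30 + 34) - 61) = (32 + 4*2)*((30 + 34) - 61) = (32 + 8)*(64 - 61) = 40*3 = 120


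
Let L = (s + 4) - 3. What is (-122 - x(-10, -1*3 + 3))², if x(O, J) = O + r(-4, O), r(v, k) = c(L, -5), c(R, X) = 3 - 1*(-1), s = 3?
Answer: 13456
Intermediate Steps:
L = 4 (L = (3 + 4) - 3 = 7 - 3 = 4)
c(R, X) = 4 (c(R, X) = 3 + 1 = 4)
r(v, k) = 4
x(O, J) = 4 + O (x(O, J) = O + 4 = 4 + O)
(-122 - x(-10, -1*3 + 3))² = (-122 - (4 - 10))² = (-122 - 1*(-6))² = (-122 + 6)² = (-116)² = 13456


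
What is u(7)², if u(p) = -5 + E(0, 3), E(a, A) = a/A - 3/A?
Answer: 36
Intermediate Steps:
E(a, A) = -3/A + a/A
u(p) = -6 (u(p) = -5 + (-3 + 0)/3 = -5 + (⅓)*(-3) = -5 - 1 = -6)
u(7)² = (-6)² = 36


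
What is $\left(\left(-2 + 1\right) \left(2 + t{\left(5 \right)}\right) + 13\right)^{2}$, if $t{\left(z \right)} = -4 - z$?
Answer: $400$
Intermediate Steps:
$\left(\left(-2 + 1\right) \left(2 + t{\left(5 \right)}\right) + 13\right)^{2} = \left(\left(-2 + 1\right) \left(2 - 9\right) + 13\right)^{2} = \left(- (2 - 9) + 13\right)^{2} = \left(\left(-1\right) \left(-7\right) + 13\right)^{2} = \left(7 + 13\right)^{2} = 20^{2} = 400$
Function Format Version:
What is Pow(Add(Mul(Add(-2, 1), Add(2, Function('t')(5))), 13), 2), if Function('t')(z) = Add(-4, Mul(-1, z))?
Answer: 400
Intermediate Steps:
Pow(Add(Mul(Add(-2, 1), Add(2, Function('t')(5))), 13), 2) = Pow(Add(Mul(Add(-2, 1), Add(2, Add(-4, Mul(-1, 5)))), 13), 2) = Pow(Add(Mul(-1, Add(2, Add(-4, -5))), 13), 2) = Pow(Add(Mul(-1, Add(2, -9)), 13), 2) = Pow(Add(Mul(-1, -7), 13), 2) = Pow(Add(7, 13), 2) = Pow(20, 2) = 400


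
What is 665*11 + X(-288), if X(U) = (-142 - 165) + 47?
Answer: 7055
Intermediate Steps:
X(U) = -260 (X(U) = -307 + 47 = -260)
665*11 + X(-288) = 665*11 - 260 = 7315 - 260 = 7055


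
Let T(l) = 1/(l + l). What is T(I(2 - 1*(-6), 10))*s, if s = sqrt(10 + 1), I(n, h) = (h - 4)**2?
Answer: sqrt(11)/72 ≈ 0.046064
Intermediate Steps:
I(n, h) = (-4 + h)**2
T(l) = 1/(2*l)
s = sqrt(11) ≈ 3.3166
T(I(2 - 1*(-6), 10))*s = (1/(2*((-4 + 10)**2)))*sqrt(11) = (1/(2*(6**2)))*sqrt(11) = ((1/2)/36)*sqrt(11) = ((1/2)*(1/36))*sqrt(11) = sqrt(11)/72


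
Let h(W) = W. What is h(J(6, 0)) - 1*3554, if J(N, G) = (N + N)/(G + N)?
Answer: -3552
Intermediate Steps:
J(N, G) = 2*N/(G + N) (J(N, G) = (2*N)/(G + N) = 2*N/(G + N))
h(J(6, 0)) - 1*3554 = 2*6/(0 + 6) - 1*3554 = 2*6/6 - 3554 = 2*6*(1/6) - 3554 = 2 - 3554 = -3552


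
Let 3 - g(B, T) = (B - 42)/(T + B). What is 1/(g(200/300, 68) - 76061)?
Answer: -103/7833912 ≈ -1.3148e-5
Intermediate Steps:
g(B, T) = 3 - (-42 + B)/(B + T) (g(B, T) = 3 - (B - 42)/(T + B) = 3 - (-42 + B)/(B + T))
1/(g(200/300, 68) - 76061) = 1/((42 + 2*(200/300) + 3*68)/(200/300 + 68) - 76061) = 1/((42 + 2*(200*(1/300)) + 204)/(200*(1/300) + 68) - 76061) = 1/((42 + 2*(⅔) + 204)/(⅔ + 68) - 76061) = 1/((42 + 4/3 + 204)/(206/3) - 76061) = 1/((3/206)*(742/3) - 76061) = 1/(371/103 - 76061) = 1/(-7833912/103) = -103/7833912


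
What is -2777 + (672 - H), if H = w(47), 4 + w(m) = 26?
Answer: -2127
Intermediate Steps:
w(m) = 22 (w(m) = -4 + 26 = 22)
H = 22
-2777 + (672 - H) = -2777 + (672 - 1*22) = -2777 + (672 - 22) = -2777 + 650 = -2127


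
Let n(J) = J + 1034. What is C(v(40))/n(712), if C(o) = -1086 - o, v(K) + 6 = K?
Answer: -560/873 ≈ -0.64147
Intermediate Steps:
v(K) = -6 + K
n(J) = 1034 + J
C(v(40))/n(712) = (-1086 - (-6 + 40))/(1034 + 712) = (-1086 - 1*34)/1746 = (-1086 - 34)*(1/1746) = -1120*1/1746 = -560/873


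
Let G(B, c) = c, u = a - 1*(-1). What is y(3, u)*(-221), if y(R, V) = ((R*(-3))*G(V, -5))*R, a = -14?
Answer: -29835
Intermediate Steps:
u = -13 (u = -14 - 1*(-1) = -14 + 1 = -13)
y(R, V) = 15*R**2 (y(R, V) = ((R*(-3))*(-5))*R = (-3*R*(-5))*R = (15*R)*R = 15*R**2)
y(3, u)*(-221) = (15*3**2)*(-221) = (15*9)*(-221) = 135*(-221) = -29835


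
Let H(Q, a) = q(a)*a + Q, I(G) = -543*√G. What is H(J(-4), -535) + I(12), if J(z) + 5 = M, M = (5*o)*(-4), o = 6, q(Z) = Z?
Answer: 286100 - 1086*√3 ≈ 2.8422e+5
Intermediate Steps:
M = -120 (M = (5*6)*(-4) = 30*(-4) = -120)
J(z) = -125 (J(z) = -5 - 120 = -125)
H(Q, a) = Q + a² (H(Q, a) = a*a + Q = a² + Q = Q + a²)
H(J(-4), -535) + I(12) = (-125 + (-535)²) - 1086*√3 = (-125 + 286225) - 1086*√3 = 286100 - 1086*√3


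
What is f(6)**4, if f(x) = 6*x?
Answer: 1679616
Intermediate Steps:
f(6)**4 = (6*6)**4 = 36**4 = 1679616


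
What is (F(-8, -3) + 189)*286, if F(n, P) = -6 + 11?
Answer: 55484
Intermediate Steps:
F(n, P) = 5
(F(-8, -3) + 189)*286 = (5 + 189)*286 = 194*286 = 55484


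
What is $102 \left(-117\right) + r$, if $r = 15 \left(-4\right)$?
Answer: $-11994$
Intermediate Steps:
$r = -60$
$102 \left(-117\right) + r = 102 \left(-117\right) - 60 = -11934 - 60 = -11994$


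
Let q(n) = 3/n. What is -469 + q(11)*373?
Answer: -4040/11 ≈ -367.27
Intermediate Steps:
-469 + q(11)*373 = -469 + (3/11)*373 = -469 + 1119/11 = -4040/11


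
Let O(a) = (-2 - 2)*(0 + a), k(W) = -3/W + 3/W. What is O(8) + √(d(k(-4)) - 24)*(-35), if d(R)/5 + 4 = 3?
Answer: -32 - 35*I*√29 ≈ -32.0 - 188.48*I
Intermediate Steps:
k(W) = 0
d(R) = -5 (d(R) = -20 + 5*3 = -20 + 15 = -5)
O(a) = -4*a
O(8) + √(d(k(-4)) - 24)*(-35) = -4*8 + √(-5 - 24)*(-35) = -32 + √(-29)*(-35) = -32 + (I*√29)*(-35) = -32 - 35*I*√29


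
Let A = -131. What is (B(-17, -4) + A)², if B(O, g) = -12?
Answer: 20449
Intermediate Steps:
(B(-17, -4) + A)² = (-12 - 131)² = (-143)² = 20449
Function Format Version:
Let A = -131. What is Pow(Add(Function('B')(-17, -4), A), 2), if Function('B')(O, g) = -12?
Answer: 20449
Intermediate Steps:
Pow(Add(Function('B')(-17, -4), A), 2) = Pow(Add(-12, -131), 2) = Pow(-143, 2) = 20449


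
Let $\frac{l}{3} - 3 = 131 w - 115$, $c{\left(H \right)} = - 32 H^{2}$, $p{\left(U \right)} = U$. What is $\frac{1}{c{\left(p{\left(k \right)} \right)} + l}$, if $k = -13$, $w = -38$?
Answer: $- \frac{1}{20678} \approx -4.8361 \cdot 10^{-5}$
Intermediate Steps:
$l = -15270$ ($l = 9 + 3 \left(131 \left(-38\right) - 115\right) = 9 + 3 \left(-4978 - 115\right) = 9 + 3 \left(-5093\right) = 9 - 15279 = -15270$)
$\frac{1}{c{\left(p{\left(k \right)} \right)} + l} = \frac{1}{- 32 \left(-13\right)^{2} - 15270} = \frac{1}{\left(-32\right) 169 - 15270} = \frac{1}{-5408 - 15270} = \frac{1}{-20678} = - \frac{1}{20678}$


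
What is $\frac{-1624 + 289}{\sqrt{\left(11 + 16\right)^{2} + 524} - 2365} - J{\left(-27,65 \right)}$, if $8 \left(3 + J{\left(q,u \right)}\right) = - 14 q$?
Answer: $- \frac{122143743}{2795986} + \frac{1335 \sqrt{1253}}{5591972} \approx -43.677$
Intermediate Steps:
$J{\left(q,u \right)} = -3 - \frac{7 q}{4}$ ($J{\left(q,u \right)} = -3 + \frac{\left(-14\right) q}{8} = -3 - \frac{7 q}{4}$)
$\frac{-1624 + 289}{\sqrt{\left(11 + 16\right)^{2} + 524} - 2365} - J{\left(-27,65 \right)} = \frac{-1624 + 289}{\sqrt{\left(11 + 16\right)^{2} + 524} - 2365} - \left(-3 - - \frac{189}{4}\right) = - \frac{1335}{\sqrt{27^{2} + 524} - 2365} - \left(-3 + \frac{189}{4}\right) = - \frac{1335}{\sqrt{729 + 524} - 2365} - \frac{177}{4} = - \frac{1335}{\sqrt{1253} - 2365} - \frac{177}{4} = - \frac{1335}{-2365 + \sqrt{1253}} - \frac{177}{4} = - \frac{177}{4} - \frac{1335}{-2365 + \sqrt{1253}}$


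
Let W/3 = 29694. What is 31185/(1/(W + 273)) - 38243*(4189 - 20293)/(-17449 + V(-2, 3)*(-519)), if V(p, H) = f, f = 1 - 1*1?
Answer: 48621645127803/17449 ≈ 2.7865e+9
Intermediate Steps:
W = 89082 (W = 3*29694 = 89082)
f = 0 (f = 1 - 1 = 0)
V(p, H) = 0
31185/(1/(W + 273)) - 38243*(4189 - 20293)/(-17449 + V(-2, 3)*(-519)) = 31185/(1/(89082 + 273)) - 38243*(4189 - 20293)/(-17449 + 0*(-519)) = 31185/(1/89355) - 38243*(-16104/(-17449 + 0)) = 31185/(1/89355) - 38243/((-17449*(-1/16104))) = 31185*89355 - 38243/17449/16104 = 2786535675 - 38243*16104/17449 = 2786535675 - 615865272/17449 = 48621645127803/17449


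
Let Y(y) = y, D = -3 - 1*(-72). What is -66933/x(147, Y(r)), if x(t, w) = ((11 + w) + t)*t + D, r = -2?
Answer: -22311/7667 ≈ -2.9100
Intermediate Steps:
D = 69 (D = -3 + 72 = 69)
x(t, w) = 69 + t*(11 + t + w) (x(t, w) = ((11 + w) + t)*t + 69 = (11 + t + w)*t + 69 = t*(11 + t + w) + 69 = 69 + t*(11 + t + w))
-66933/x(147, Y(r)) = -66933/(69 + 147**2 + 11*147 + 147*(-2)) = -66933/(69 + 21609 + 1617 - 294) = -66933/23001 = -66933*1/23001 = -22311/7667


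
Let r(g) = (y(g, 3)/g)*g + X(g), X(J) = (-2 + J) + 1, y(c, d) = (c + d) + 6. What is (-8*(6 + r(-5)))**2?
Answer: 1024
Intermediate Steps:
y(c, d) = 6 + c + d
X(J) = -1 + J
r(g) = 8 + 2*g (r(g) = ((6 + g + 3)/g)*g + (-1 + g) = ((9 + g)/g)*g + (-1 + g) = (9 + g) + (-1 + g) = 8 + 2*g)
(-8*(6 + r(-5)))**2 = (-8*(6 + (8 + 2*(-5))))**2 = (-8*(6 + (8 - 10)))**2 = (-8*(6 - 2))**2 = (-8*4)**2 = (-32)**2 = 1024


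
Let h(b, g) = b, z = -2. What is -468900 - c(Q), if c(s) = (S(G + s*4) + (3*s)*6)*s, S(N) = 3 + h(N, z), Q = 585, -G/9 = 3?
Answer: -7983810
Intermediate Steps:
G = -27 (G = -9*3 = -27)
S(N) = 3 + N
c(s) = s*(-24 + 22*s) (c(s) = ((3 + (-27 + s*4)) + (3*s)*6)*s = ((3 + (-27 + 4*s)) + 18*s)*s = ((-24 + 4*s) + 18*s)*s = (-24 + 22*s)*s = s*(-24 + 22*s))
-468900 - c(Q) = -468900 - 2*585*(-12 + 11*585) = -468900 - 2*585*(-12 + 6435) = -468900 - 2*585*6423 = -468900 - 1*7514910 = -468900 - 7514910 = -7983810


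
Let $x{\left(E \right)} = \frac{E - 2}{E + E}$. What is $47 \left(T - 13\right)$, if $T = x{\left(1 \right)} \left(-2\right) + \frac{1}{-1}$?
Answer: $-611$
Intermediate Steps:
$x{\left(E \right)} = \frac{-2 + E}{2 E}$
$T = 0$ ($T = \frac{-2 + 1}{2 \cdot 1} \left(-2\right) + \frac{1}{-1} = \frac{1}{2} \cdot 1 \left(-1\right) \left(-2\right) - 1 = \left(- \frac{1}{2}\right) \left(-2\right) - 1 = 1 - 1 = 0$)
$47 \left(T - 13\right) = 47 \left(0 - 13\right) = 47 \left(-13\right) = -611$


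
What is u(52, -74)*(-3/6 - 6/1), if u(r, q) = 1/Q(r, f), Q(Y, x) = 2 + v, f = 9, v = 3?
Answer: -13/10 ≈ -1.3000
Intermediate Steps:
Q(Y, x) = 5 (Q(Y, x) = 2 + 3 = 5)
u(r, q) = 1/5
u(52, -74)*(-3/6 - 6/1) = (-3/6 - 6/1)/5 = (-3*1/6 - 6*1)/5 = (-1/2 - 6)/5 = (1/5)*(-13/2) = -13/10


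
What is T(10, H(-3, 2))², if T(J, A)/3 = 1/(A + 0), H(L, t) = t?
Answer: 9/4 ≈ 2.2500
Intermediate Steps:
T(J, A) = 3/A (T(J, A) = 3/(A + 0) = 3/A)
T(10, H(-3, 2))² = (3/2)² = 9/4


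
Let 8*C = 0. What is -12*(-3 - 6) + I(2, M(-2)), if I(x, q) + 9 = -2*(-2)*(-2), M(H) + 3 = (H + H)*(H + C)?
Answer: 91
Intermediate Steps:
C = 0 (C = (⅛)*0 = 0)
M(H) = -3 + 2*H² (M(H) = -3 + (H + H)*(H + 0) = -3 + (2*H)*H = -3 + 2*H²)
I(x, q) = -17 (I(x, q) = -9 - 2*(-2)*(-2) = -9 + 4*(-2) = -9 - 8 = -17)
-12*(-3 - 6) + I(2, M(-2)) = -12*(-3 - 6) - 17 = -12*(-9) - 17 = 108 - 17 = 91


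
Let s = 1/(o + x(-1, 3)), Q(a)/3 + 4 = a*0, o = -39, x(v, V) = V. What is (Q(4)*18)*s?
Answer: 6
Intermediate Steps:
Q(a) = -12 (Q(a) = -12 + 3*(a*0) = -12 + 3*0 = -12 + 0 = -12)
s = -1/36 (s = 1/(-39 + 3) = 1/(-36) = -1/36 ≈ -0.027778)
(Q(4)*18)*s = -12*18*(-1/36) = -216*(-1/36) = 6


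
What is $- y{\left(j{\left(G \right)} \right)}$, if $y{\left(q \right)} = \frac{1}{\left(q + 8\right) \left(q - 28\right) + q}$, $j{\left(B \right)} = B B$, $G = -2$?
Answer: $\frac{1}{284} \approx 0.0035211$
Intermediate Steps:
$j{\left(B \right)} = B^{2}$
$y{\left(q \right)} = \frac{1}{q + \left(-28 + q\right) \left(8 + q\right)}$ ($y{\left(q \right)} = \frac{1}{\left(8 + q\right) \left(-28 + q\right) + q} = \frac{1}{\left(-28 + q\right) \left(8 + q\right) + q} = \frac{1}{q + \left(-28 + q\right) \left(8 + q\right)}$)
$- y{\left(j{\left(G \right)} \right)} = - \frac{1}{-224 + \left(\left(-2\right)^{2}\right)^{2} - 19 \left(-2\right)^{2}} = - \frac{1}{-224 + 4^{2} - 76} = - \frac{1}{-224 + 16 - 76} = - \frac{1}{-284} = \left(-1\right) \left(- \frac{1}{284}\right) = \frac{1}{284}$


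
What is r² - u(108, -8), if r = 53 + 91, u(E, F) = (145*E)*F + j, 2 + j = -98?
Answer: 146116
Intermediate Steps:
j = -100 (j = -2 - 98 = -100)
u(E, F) = -100 + 145*E*F (u(E, F) = (145*E)*F - 100 = 145*E*F - 100 = -100 + 145*E*F)
r = 144
r² - u(108, -8) = 144² - (-100 + 145*108*(-8)) = 20736 - (-100 - 125280) = 20736 - 1*(-125380) = 20736 + 125380 = 146116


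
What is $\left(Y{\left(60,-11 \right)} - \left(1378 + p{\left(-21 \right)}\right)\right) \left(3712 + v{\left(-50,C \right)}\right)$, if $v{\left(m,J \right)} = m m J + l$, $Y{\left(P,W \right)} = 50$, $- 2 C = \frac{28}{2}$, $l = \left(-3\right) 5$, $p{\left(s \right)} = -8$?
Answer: $18219960$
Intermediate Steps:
$l = -15$
$C = -7$ ($C = - \frac{28 \cdot \frac{1}{2}}{2} = \left(- \frac{1}{2}\right) 14 = -7$)
$v{\left(m,J \right)} = -15 + J m^{2}$ ($v{\left(m,J \right)} = m m J - 15 = m^{2} J - 15 = J m^{2} - 15 = -15 + J m^{2}$)
$\left(Y{\left(60,-11 \right)} - \left(1378 + p{\left(-21 \right)}\right)\right) \left(3712 + v{\left(-50,C \right)}\right) = \left(50 - 1370\right) \left(3712 - \left(15 + 7 \left(-50\right)^{2}\right)\right) = \left(50 + \left(-1378 + 8\right)\right) \left(3712 - 17515\right) = \left(50 - 1370\right) \left(3712 - 17515\right) = - 1320 \left(3712 - 17515\right) = \left(-1320\right) \left(-13803\right) = 18219960$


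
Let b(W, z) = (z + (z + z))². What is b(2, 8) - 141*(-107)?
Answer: 15663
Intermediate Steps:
b(W, z) = 9*z² (b(W, z) = (z + 2*z)² = (3*z)² = 9*z²)
b(2, 8) - 141*(-107) = 9*8² - 141*(-107) = 9*64 + 15087 = 576 + 15087 = 15663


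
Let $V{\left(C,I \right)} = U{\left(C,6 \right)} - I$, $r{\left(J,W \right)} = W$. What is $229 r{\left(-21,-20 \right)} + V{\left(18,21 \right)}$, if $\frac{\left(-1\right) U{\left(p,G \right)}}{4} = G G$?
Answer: $-4745$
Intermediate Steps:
$U{\left(p,G \right)} = - 4 G^{2}$ ($U{\left(p,G \right)} = - 4 G G = - 4 G^{2}$)
$V{\left(C,I \right)} = -144 - I$ ($V{\left(C,I \right)} = - 4 \cdot 6^{2} - I = \left(-4\right) 36 - I = -144 - I$)
$229 r{\left(-21,-20 \right)} + V{\left(18,21 \right)} = 229 \left(-20\right) - 165 = -4580 - 165 = -4745$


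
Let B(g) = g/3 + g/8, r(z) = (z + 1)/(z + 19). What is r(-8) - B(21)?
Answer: -903/88 ≈ -10.261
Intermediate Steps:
r(z) = (1 + z)/(19 + z)
B(g) = 11*g/24 (B(g) = g*(1/3) + g*(1/8) = g/3 + g/8 = 11*g/24)
r(-8) - B(21) = (1 - 8)/(19 - 8) - 11*21/24 = -7/11 - 1*77/8 = (1/11)*(-7) - 77/8 = -7/11 - 77/8 = -903/88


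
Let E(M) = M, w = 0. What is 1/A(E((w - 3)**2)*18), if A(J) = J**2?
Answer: 1/26244 ≈ 3.8104e-5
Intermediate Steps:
1/A(E((w - 3)**2)*18) = 1/(((0 - 3)**2*18)**2) = 1/(((-3)**2*18)**2) = 1/((9*18)**2) = 1/(162**2) = 1/26244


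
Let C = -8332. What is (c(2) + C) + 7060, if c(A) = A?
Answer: -1270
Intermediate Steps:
(c(2) + C) + 7060 = (2 - 8332) + 7060 = -8330 + 7060 = -1270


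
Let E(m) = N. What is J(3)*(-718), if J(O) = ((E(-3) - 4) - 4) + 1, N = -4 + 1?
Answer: 7180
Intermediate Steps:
N = -3
E(m) = -3
J(O) = -10 (J(O) = ((-3 - 4) - 4) + 1 = (-7 - 4) + 1 = -11 + 1 = -10)
J(3)*(-718) = -10*(-718) = 7180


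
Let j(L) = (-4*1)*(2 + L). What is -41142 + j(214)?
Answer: -42006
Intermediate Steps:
j(L) = -8 - 4*L (j(L) = -4*(2 + L) = -8 - 4*L)
-41142 + j(214) = -41142 + (-8 - 4*214) = -41142 + (-8 - 856) = -41142 - 864 = -42006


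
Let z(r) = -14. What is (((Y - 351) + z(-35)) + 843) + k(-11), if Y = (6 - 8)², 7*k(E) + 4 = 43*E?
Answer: 2897/7 ≈ 413.86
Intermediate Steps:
k(E) = -4/7 + 43*E/7 (k(E) = -4/7 + (43*E)/7 = -4/7 + 43*E/7)
Y = 4 (Y = (-2)² = 4)
(((Y - 351) + z(-35)) + 843) + k(-11) = (((4 - 351) - 14) + 843) + (-4/7 + (43/7)*(-11)) = ((-347 - 14) + 843) + (-4/7 - 473/7) = (-361 + 843) - 477/7 = 482 - 477/7 = 2897/7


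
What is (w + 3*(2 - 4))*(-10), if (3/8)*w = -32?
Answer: 2740/3 ≈ 913.33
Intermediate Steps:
w = -256/3 (w = (8/3)*(-32) = -256/3 ≈ -85.333)
(w + 3*(2 - 4))*(-10) = (-256/3 + 3*(2 - 4))*(-10) = (-256/3 + 3*(-2))*(-10) = (-256/3 - 6)*(-10) = -274/3*(-10) = 2740/3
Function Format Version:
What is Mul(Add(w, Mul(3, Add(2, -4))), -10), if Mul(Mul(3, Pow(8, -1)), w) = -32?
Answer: Rational(2740, 3) ≈ 913.33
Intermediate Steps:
w = Rational(-256, 3) (w = Mul(Rational(8, 3), -32) = Rational(-256, 3) ≈ -85.333)
Mul(Add(w, Mul(3, Add(2, -4))), -10) = Mul(Add(Rational(-256, 3), Mul(3, Add(2, -4))), -10) = Mul(Add(Rational(-256, 3), Mul(3, -2)), -10) = Mul(Add(Rational(-256, 3), -6), -10) = Mul(Rational(-274, 3), -10) = Rational(2740, 3)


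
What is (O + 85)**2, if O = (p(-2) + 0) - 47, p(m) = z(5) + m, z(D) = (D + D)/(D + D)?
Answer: 1369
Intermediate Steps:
z(D) = 1 (z(D) = (2*D)/((2*D)) = (2*D)*(1/(2*D)) = 1)
p(m) = 1 + m
O = -48 (O = ((1 - 2) + 0) - 47 = (-1 + 0) - 47 = -1 - 47 = -48)
(O + 85)**2 = (-48 + 85)**2 = 37**2 = 1369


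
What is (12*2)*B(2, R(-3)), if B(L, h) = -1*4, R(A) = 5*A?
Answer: -96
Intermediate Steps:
B(L, h) = -4
(12*2)*B(2, R(-3)) = (12*2)*(-4) = 24*(-4) = -96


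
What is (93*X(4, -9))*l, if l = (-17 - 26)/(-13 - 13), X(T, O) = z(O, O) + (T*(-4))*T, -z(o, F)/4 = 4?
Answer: -159960/13 ≈ -12305.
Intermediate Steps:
z(o, F) = -16 (z(o, F) = -4*4 = -16)
X(T, O) = -16 - 4*T² (X(T, O) = -16 + (T*(-4))*T = -16 + (-4*T)*T = -16 - 4*T²)
l = 43/26 (l = -43/(-26) = -43*(-1/26) = 43/26 ≈ 1.6538)
(93*X(4, -9))*l = (93*(-16 - 4*4²))*(43/26) = (93*(-16 - 4*16))*(43/26) = (93*(-16 - 64))*(43/26) = (93*(-80))*(43/26) = -7440*43/26 = -159960/13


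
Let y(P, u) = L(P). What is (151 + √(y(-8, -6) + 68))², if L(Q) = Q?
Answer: 22861 + 604*√15 ≈ 25200.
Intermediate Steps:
y(P, u) = P
(151 + √(y(-8, -6) + 68))² = (151 + √(-8 + 68))² = (151 + √60)² = (151 + 2*√15)²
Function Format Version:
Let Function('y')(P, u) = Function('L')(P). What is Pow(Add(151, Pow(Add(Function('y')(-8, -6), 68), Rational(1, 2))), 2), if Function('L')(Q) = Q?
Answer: Add(22861, Mul(604, Pow(15, Rational(1, 2)))) ≈ 25200.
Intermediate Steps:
Function('y')(P, u) = P
Pow(Add(151, Pow(Add(Function('y')(-8, -6), 68), Rational(1, 2))), 2) = Pow(Add(151, Pow(Add(-8, 68), Rational(1, 2))), 2) = Pow(Add(151, Pow(60, Rational(1, 2))), 2) = Pow(Add(151, Mul(2, Pow(15, Rational(1, 2)))), 2)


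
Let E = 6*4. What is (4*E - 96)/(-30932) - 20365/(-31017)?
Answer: 20365/31017 ≈ 0.65658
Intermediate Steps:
E = 24
(4*E - 96)/(-30932) - 20365/(-31017) = (4*24 - 96)/(-30932) - 20365/(-31017) = (96 - 96)*(-1/30932) - 20365*(-1/31017) = 0*(-1/30932) + 20365/31017 = 0 + 20365/31017 = 20365/31017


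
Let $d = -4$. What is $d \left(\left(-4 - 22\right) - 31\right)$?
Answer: $228$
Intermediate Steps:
$d \left(\left(-4 - 22\right) - 31\right) = - 4 \left(\left(-4 - 22\right) - 31\right) = - 4 \left(-26 - 31\right) = \left(-4\right) \left(-57\right) = 228$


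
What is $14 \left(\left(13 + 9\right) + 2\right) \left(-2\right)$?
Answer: $-672$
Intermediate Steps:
$14 \left(\left(13 + 9\right) + 2\right) \left(-2\right) = 14 \left(22 + 2\right) \left(-2\right) = 14 \cdot 24 \left(-2\right) = 336 \left(-2\right) = -672$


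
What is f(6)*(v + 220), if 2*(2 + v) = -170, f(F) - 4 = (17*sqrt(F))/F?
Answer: 532 + 2261*sqrt(6)/6 ≈ 1455.0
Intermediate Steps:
f(F) = 4 + 17/sqrt(F) (f(F) = 4 + (17*sqrt(F))/F = 4 + 17/sqrt(F))
v = -87 (v = -2 + (1/2)*(-170) = -2 - 85 = -87)
f(6)*(v + 220) = (4 + 17/sqrt(6))*(-87 + 220) = (4 + 17*(sqrt(6)/6))*133 = (4 + 17*sqrt(6)/6)*133 = 532 + 2261*sqrt(6)/6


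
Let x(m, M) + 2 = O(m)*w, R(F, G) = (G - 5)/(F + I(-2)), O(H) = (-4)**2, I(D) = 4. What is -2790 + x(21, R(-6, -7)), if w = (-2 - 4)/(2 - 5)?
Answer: -2760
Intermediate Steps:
O(H) = 16
w = 2 (w = -6/(-3) = -6*(-1/3) = 2)
R(F, G) = (-5 + G)/(4 + F) (R(F, G) = (G - 5)/(F + 4) = (-5 + G)/(4 + F))
x(m, M) = 30 (x(m, M) = -2 + 16*2 = -2 + 32 = 30)
-2790 + x(21, R(-6, -7)) = -2790 + 30 = -2760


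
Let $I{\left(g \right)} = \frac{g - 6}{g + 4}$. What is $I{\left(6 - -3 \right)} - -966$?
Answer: $\frac{12561}{13} \approx 966.23$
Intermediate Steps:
$I{\left(g \right)} = \frac{-6 + g}{4 + g}$
$I{\left(6 - -3 \right)} - -966 = \frac{-6 + \left(6 - -3\right)}{4 + \left(6 - -3\right)} - -966 = \frac{-6 + \left(6 + 3\right)}{4 + \left(6 + 3\right)} + 966 = \frac{-6 + 9}{4 + 9} + 966 = \frac{1}{13} \cdot 3 + 966 = \frac{3}{13} + 966 = \frac{12561}{13}$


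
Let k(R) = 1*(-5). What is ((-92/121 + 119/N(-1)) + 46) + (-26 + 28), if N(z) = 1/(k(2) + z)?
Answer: -80678/121 ≈ -666.76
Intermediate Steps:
k(R) = -5
N(z) = 1/(-5 + z)
((-92/121 + 119/N(-1)) + 46) + (-26 + 28) = ((-92/121 + 119/(1/(-5 - 1))) + 46) + (-26 + 28) = ((-92*1/121 + 119/(1/(-6))) + 46) + 2 = ((-92/121 + 119/(-1/6)) + 46) + 2 = ((-92/121 + 119*(-6)) + 46) + 2 = ((-92/121 - 714) + 46) + 2 = (-86486/121 + 46) + 2 = -80920/121 + 2 = -80678/121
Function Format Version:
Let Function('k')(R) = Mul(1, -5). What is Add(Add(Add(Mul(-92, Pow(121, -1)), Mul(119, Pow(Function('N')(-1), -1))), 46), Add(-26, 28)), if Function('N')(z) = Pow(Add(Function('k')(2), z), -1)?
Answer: Rational(-80678, 121) ≈ -666.76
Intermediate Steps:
Function('k')(R) = -5
Function('N')(z) = Pow(Add(-5, z), -1)
Add(Add(Add(Mul(-92, Pow(121, -1)), Mul(119, Pow(Function('N')(-1), -1))), 46), Add(-26, 28)) = Add(Add(Add(Mul(-92, Pow(121, -1)), Mul(119, Pow(Pow(Add(-5, -1), -1), -1))), 46), Add(-26, 28)) = Add(Add(Add(Mul(-92, Rational(1, 121)), Mul(119, Pow(Pow(-6, -1), -1))), 46), 2) = Add(Add(Add(Rational(-92, 121), Mul(119, Pow(Rational(-1, 6), -1))), 46), 2) = Add(Add(Add(Rational(-92, 121), Mul(119, -6)), 46), 2) = Add(Add(Add(Rational(-92, 121), -714), 46), 2) = Add(Add(Rational(-86486, 121), 46), 2) = Add(Rational(-80920, 121), 2) = Rational(-80678, 121)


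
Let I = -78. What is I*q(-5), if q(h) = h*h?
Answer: -1950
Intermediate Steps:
q(h) = h²
I*q(-5) = -78*(-5)² = -78*25 = -1950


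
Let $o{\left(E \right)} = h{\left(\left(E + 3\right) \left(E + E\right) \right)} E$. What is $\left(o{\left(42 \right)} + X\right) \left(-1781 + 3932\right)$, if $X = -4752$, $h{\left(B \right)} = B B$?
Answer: $1290832411248$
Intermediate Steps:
$h{\left(B \right)} = B^{2}$
$o{\left(E \right)} = 4 E^{3} \left(3 + E\right)^{2}$ ($o{\left(E \right)} = \left(\left(E + 3\right) \left(E + E\right)\right)^{2} E = \left(\left(3 + E\right) 2 E\right)^{2} E = \left(2 E \left(3 + E\right)\right)^{2} E = 4 E^{2} \left(3 + E\right)^{2} E = 4 E^{3} \left(3 + E\right)^{2}$)
$\left(o{\left(42 \right)} + X\right) \left(-1781 + 3932\right) = \left(4 \cdot 42^{3} \left(3 + 42\right)^{2} - 4752\right) \left(-1781 + 3932\right) = \left(4 \cdot 74088 \cdot 45^{2} - 4752\right) 2151 = \left(4 \cdot 74088 \cdot 2025 - 4752\right) 2151 = \left(600112800 - 4752\right) 2151 = 600108048 \cdot 2151 = 1290832411248$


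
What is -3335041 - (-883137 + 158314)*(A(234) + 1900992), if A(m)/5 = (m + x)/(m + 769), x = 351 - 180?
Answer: 1382014495309700/1003 ≈ 1.3779e+12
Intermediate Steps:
x = 171
A(m) = 5*(171 + m)/(769 + m) (A(m) = 5*((m + 171)/(m + 769)) = 5*((171 + m)/(769 + m)) = 5*(171 + m)/(769 + m))
-3335041 - (-883137 + 158314)*(A(234) + 1900992) = -3335041 - (-883137 + 158314)*(5*(171 + 234)/(769 + 234) + 1900992) = -3335041 - (-724823)*(5*405/1003 + 1900992) = -3335041 - (-724823)*(5*(1/1003)*405 + 1900992) = -3335041 - (-724823)*(2025/1003 + 1900992) = -3335041 - (-724823)*1906697001/1003 = -3335041 - 1*(-1382017840355823/1003) = -3335041 + 1382017840355823/1003 = 1382014495309700/1003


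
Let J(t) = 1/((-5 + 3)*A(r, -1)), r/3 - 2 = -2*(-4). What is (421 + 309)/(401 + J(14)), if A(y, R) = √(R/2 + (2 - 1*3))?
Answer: 1756380/964807 - 730*I*√6/964807 ≈ 1.8204 - 0.0018534*I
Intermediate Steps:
r = 30 (r = 6 + 3*(-2*(-4)) = 6 + 3*8 = 6 + 24 = 30)
A(y, R) = √(-1 + R/2) (A(y, R) = √(R*(½) + (2 - 3)) = √(R/2 - 1) = √(-1 + R/2))
J(t) = I*√6/6 (J(t) = 1/((-5 + 3)*((√(-4 + 2*(-1))/2))) = 1/((-2)*((√(-4 - 2)/2))) = -(-I*√6/3)/2 = -(-1)*I*√6/6 = I*√6/6)
(421 + 309)/(401 + J(14)) = (421 + 309)/(401 + I*√6/6) = 730/(401 + I*√6/6)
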